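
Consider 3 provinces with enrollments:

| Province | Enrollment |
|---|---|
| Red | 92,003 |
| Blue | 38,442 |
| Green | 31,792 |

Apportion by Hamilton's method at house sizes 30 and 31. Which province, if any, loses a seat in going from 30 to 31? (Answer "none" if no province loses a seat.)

At 30 seats: Red 17, Blue 7, Green 6.
At 31 seats: Red 18, Blue 7, Green 6.
No province's allocation decreased.

none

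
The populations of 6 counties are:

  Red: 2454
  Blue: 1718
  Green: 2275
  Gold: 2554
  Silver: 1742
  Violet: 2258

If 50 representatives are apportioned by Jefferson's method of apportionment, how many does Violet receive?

Standard divisor 13001/50 ≈ 260.02; standard quotas: Red 9.438, Blue 6.607, Green 8.749, Gold 9.822, Silver 6.699, Violet 8.684.
Rounding down gives 9, 6, 8, 9, 6, 8 = 46 seats, so the divisor must be adjusted.
With modified divisor 247: modified quotas Red 9.935, Blue 6.955, Green 9.211, Gold 10.340, Silver 7.053, Violet 9.142.
Rounding down: Red 9, Blue 6, Green 9, Gold 10, Silver 7, Violet 9 (total 50).
Violet receives 9.

9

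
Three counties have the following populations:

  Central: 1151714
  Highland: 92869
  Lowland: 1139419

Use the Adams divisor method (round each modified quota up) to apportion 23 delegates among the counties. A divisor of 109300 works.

Central: 11, Highland: 1, Lowland: 11

With modified divisor 109300: modified quotas Central 10.537, Highland 0.850, Lowland 10.425.
Rounding up: Central 11, Highland 1, Lowland 11 (total 23).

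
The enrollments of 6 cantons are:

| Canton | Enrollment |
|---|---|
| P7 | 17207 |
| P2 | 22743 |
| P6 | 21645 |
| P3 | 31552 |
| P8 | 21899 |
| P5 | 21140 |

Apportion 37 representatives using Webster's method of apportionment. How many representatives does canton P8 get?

6

Standard divisor 136186/37 ≈ 3680.703; standard quotas: P7 4.675, P2 6.179, P6 5.881, P3 8.572, P8 5.950, P5 5.743.
Rounding to the nearest integer gives 5, 6, 6, 9, 6, 6 = 38 seats, so the divisor must be adjusted.
With modified divisor 3800: modified quotas P7 4.528, P2 5.985, P6 5.696, P3 8.303, P8 5.763, P5 5.563.
Rounding to the nearest integer: P7 5, P2 6, P6 6, P3 8, P8 6, P5 6 (total 37).
P8 receives 6.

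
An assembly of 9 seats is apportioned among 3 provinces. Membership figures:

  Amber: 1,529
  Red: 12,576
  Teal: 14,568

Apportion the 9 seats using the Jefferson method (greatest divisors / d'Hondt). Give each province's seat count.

Standard divisor 28673/9 ≈ 3185.889; standard quotas: Amber 0.480, Red 3.947, Teal 4.573.
Rounding down gives 0, 3, 4 = 7 seats, so the divisor must be adjusted.
With modified divisor 2700: modified quotas Amber 0.566, Red 4.658, Teal 5.396.
Rounding down: Amber 0, Red 4, Teal 5 (total 9).

Amber 0; Red 4; Teal 5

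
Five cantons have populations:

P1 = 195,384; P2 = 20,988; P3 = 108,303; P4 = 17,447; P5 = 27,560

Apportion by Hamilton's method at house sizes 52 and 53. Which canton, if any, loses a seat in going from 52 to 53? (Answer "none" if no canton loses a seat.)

At 52 seats: P1 28, P2 3, P3 15, P4 2, P5 4.
At 53 seats: P1 28, P2 3, P3 16, P4 2, P5 4.
No canton's allocation decreased.

none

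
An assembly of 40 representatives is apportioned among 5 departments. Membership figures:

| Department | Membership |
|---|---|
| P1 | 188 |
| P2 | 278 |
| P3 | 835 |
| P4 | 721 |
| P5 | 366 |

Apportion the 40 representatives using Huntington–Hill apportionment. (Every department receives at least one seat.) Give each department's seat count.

P1: 3, P2: 5, P3: 14, P4: 12, P5: 6

With divisor 60: modified quotas P1 3.133, P2 4.633, P3 13.917, P4 12.017, P5 6.100.
Geometric-mean thresholds: P1 √(3·4)=3.464, P2 √(4·5)=4.472, P3 √(13·14)=13.491, P4 √(12·13)=12.490, P5 √(6·7)=6.481.
Each quota rounded against its threshold gives P1 3, P2 5, P3 14, P4 12, P5 6 (total 40).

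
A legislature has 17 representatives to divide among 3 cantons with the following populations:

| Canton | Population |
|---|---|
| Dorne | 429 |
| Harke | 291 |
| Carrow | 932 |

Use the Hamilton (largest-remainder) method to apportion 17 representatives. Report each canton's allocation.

Dorne 4, Harke 3, Carrow 10

Standard divisor: 1652 ÷ 17 ≈ 97.176.
Standard quotas: Dorne 4.415, Harke 2.995, Carrow 9.591.
Lower quotas: Dorne 4, Harke 2, Carrow 9 (sum 15, leaving 2 seats).
Remainders in descending order: Harke 0.995, Carrow 0.591, Dorne 0.415.
The surplus seats go to Harke, Carrow.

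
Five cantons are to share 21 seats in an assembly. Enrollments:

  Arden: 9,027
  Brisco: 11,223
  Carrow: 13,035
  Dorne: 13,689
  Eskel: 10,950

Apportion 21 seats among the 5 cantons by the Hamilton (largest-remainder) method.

Arden 3, Brisco 4, Carrow 5, Dorne 5, Eskel 4

Total 57924; standard divisor 57924/21 ≈ 2758.286.
Standard quotas: Arden 3.2727, Brisco 4.0688, Carrow 4.7258, Dorne 4.9629, Eskel 3.9699.
Lower quotas: Arden 3, Brisco 4, Carrow 4, Dorne 4, Eskel 3 (sum 18, leaving 3 seats).
Remainders in descending order: Eskel 0.9699, Dorne 0.9629, Carrow 0.7258, Arden 0.2727, Brisco 0.0688.
Largest remainders: Eskel, Dorne, Carrow receive the extra seats.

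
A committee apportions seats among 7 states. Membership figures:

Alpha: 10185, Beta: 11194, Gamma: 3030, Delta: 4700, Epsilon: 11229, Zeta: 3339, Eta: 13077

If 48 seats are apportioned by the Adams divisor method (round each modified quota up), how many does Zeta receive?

Standard divisor 56754/48 ≈ 1182.375; standard quotas: Alpha 8.614, Beta 9.467, Gamma 2.563, Delta 3.975, Epsilon 9.497, Zeta 2.824, Eta 11.060.
Rounding up gives 9, 10, 3, 4, 10, 3, 12 = 51 seats, so the divisor must be adjusted.
With modified divisor 1260: modified quotas Alpha 8.083, Beta 8.884, Gamma 2.405, Delta 3.730, Epsilon 8.912, Zeta 2.650, Eta 10.379.
Rounding up: Alpha 9, Beta 9, Gamma 3, Delta 4, Epsilon 9, Zeta 3, Eta 11 (total 48).
Zeta receives 3.

3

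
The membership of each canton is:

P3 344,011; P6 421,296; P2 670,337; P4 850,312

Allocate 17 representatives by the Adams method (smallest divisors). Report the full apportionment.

P3 3, P6 3, P2 5, P4 6

Standard divisor 2285956/17 ≈ 134468; standard quotas: P3 2.558, P6 3.133, P2 4.985, P4 6.324.
Rounding up gives 3, 4, 5, 7 = 19 seats, so the divisor must be adjusted.
With modified divisor 154700: modified quotas P3 2.224, P6 2.723, P2 4.333, P4 5.497.
Rounding up: P3 3, P6 3, P2 5, P4 6 (total 17).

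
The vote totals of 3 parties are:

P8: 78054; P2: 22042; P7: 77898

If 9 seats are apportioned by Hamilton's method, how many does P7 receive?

Standard divisor: 177994 ÷ 9 ≈ 19777.111.
Standard quotas: P8 3.9467, P2 1.1145, P7 3.9388.
Lower quotas: P8 3, P2 1, P7 3 (sum 7, leaving 2 seats).
Remainders in descending order: P8 0.9467, P7 0.9388, P2 0.1145.
The surplus seats go to P8, P7.
P7 receives 4.

4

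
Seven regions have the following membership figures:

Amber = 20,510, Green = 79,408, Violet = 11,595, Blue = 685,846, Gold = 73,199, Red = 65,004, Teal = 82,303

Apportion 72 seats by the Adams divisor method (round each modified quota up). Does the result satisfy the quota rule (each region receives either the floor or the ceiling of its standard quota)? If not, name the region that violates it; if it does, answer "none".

Blue

Standard quotas: Amber 1.451, Green 5.617, Violet 0.820, Blue 48.514, Gold 5.178, Red 4.598, Teal 5.822.
Adams allocation: Amber 2, Green 6, Violet 1, Blue 47, Gold 5, Red 5, Teal 6.
Blue has quota 48.514 (lower 48, upper 49) but receives 47 — outside the quota interval.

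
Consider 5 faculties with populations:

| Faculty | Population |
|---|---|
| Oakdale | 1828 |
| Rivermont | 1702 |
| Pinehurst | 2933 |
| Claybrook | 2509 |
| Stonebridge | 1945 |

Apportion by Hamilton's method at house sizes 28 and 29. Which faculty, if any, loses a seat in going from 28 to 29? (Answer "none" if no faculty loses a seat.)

At 28 seats: Oakdale 5, Rivermont 4, Pinehurst 8, Claybrook 6, Stonebridge 5.
At 29 seats: Oakdale 5, Rivermont 4, Pinehurst 8, Claybrook 7, Stonebridge 5.
No faculty's allocation decreased.

none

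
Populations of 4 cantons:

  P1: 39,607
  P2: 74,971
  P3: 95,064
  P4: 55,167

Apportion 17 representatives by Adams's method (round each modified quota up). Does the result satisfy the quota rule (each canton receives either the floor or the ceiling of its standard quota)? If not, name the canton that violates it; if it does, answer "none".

Standard quotas: P1 2.543, P2 4.813, P3 6.103, P4 3.542.
Adams allocation: P1 3, P2 5, P3 6, P4 3.
Every allocation lies between the lower and upper quota.

none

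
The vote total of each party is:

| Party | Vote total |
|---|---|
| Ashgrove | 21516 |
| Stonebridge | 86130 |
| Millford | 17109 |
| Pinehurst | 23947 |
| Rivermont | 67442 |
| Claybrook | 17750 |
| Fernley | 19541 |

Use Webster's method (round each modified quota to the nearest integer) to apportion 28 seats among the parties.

Ashgrove 2, Stonebridge 10, Millford 2, Pinehurst 3, Rivermont 7, Claybrook 2, Fernley 2

Standard divisor 253435/28 ≈ 9051.25; standard quotas: Ashgrove 2.377, Stonebridge 9.516, Millford 1.890, Pinehurst 2.646, Rivermont 7.451, Claybrook 1.961, Fernley 2.159.
Rounding to the nearest integer gives Ashgrove 2, Stonebridge 10, Millford 2, Pinehurst 3, Rivermont 7, Claybrook 2, Fernley 2 — total 28, matching the house size, so no adjustment is needed.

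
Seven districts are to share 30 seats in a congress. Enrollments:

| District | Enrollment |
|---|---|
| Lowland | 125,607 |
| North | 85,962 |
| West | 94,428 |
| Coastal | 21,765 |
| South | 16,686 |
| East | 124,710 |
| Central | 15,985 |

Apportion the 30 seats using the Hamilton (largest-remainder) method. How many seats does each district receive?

The standard divisor is 485143/30 ≈ 16171.433.
Standard quotas: Lowland 7.7672, North 5.3157, West 5.8392, Coastal 1.3459, South 1.0318, East 7.7117, Central 0.9885.
Lower quotas: Lowland 7, North 5, West 5, Coastal 1, South 1, East 7, Central 0 (sum 26, leaving 4 seats).
Remainders in descending order: Central 0.9885, West 0.8392, Lowland 0.7672, East 0.7117, Coastal 0.3459, North 0.3157, South 0.0318.
The surplus seats go to Central, West, Lowland, East.

Lowland 8, North 5, West 6, Coastal 1, South 1, East 8, Central 1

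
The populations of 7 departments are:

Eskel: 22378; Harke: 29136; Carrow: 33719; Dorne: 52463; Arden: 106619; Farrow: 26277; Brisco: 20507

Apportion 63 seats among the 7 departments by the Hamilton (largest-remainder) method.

Eskel: 5, Harke: 6, Carrow: 7, Dorne: 11, Arden: 23, Farrow: 6, Brisco: 5

Total 291099; standard divisor 291099/63 ≈ 4620.619.
Standard quotas: Eskel 4.8431, Harke 6.3056, Carrow 7.2975, Dorne 11.3541, Arden 23.0746, Farrow 5.6869, Brisco 4.4381.
Lower quotas: Eskel 4, Harke 6, Carrow 7, Dorne 11, Arden 23, Farrow 5, Brisco 4 (sum 60, leaving 3 seats).
Remainders in descending order: Eskel 0.8431, Farrow 0.6869, Brisco 0.4381, Dorne 0.3541, Harke 0.3056, Carrow 0.2975, Arden 0.0746.
The surplus seats go to Eskel, Farrow, Brisco.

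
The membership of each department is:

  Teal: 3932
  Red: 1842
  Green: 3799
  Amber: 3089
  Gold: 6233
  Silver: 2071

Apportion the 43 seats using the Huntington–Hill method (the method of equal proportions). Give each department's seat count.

Teal=8, Red=4, Green=8, Amber=6, Gold=13, Silver=4

With divisor 488: modified quotas Teal 8.057, Red 3.775, Green 7.785, Amber 6.330, Gold 12.773, Silver 4.244.
Geometric-mean thresholds: Teal √(8·9)=8.485, Red √(3·4)=3.464, Green √(7·8)=7.483, Amber √(6·7)=6.481, Gold √(12·13)=12.490, Silver √(4·5)=4.472.
Each quota rounded against its threshold gives Teal 8, Red 4, Green 8, Amber 6, Gold 13, Silver 4 (total 43).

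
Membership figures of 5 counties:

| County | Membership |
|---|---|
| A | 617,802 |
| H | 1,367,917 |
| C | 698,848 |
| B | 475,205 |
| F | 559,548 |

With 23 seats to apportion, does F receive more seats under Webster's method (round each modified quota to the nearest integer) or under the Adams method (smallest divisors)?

Adams

Webster: A 4, H 9, C 4, B 3, F 3.
Adams: A 4, H 8, C 4, B 3, F 4.
F gets 3 under Webster and 4 under Adams.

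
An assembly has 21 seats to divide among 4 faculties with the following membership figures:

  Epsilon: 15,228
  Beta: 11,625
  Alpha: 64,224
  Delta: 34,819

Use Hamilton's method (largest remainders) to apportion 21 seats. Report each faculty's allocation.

Epsilon 2, Beta 2, Alpha 11, Delta 6

Total 125896; standard divisor 125896/21 ≈ 5995.048.
Standard quotas: Epsilon 2.5401, Beta 1.9391, Alpha 10.7128, Delta 5.8080.
Lower quotas: Epsilon 2, Beta 1, Alpha 10, Delta 5 (sum 18, leaving 3 seats).
Remainders in descending order: Beta 0.9391, Delta 0.8080, Alpha 0.7128, Epsilon 0.5401.
The surplus seats go to Beta, Delta, Alpha.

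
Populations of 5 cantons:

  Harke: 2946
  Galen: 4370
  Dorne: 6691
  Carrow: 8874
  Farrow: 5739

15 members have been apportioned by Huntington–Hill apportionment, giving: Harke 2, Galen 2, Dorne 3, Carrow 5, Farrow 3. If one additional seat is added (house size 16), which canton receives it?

Dorne

Priority for the next seat is population ÷ (√(s·(s+1))).
Priorities: Harke 1202.699, Galen 1784.045, Dorne 1931.525, Carrow 1620.163, Farrow 1656.707.
Highest priority: Dorne.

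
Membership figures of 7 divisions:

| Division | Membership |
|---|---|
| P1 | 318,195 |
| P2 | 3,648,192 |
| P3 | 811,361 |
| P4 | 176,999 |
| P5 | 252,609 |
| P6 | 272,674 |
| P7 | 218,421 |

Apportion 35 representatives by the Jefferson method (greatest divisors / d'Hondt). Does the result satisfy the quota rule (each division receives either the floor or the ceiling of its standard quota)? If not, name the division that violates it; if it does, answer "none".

Standard quotas: P1 1.954, P2 22.407, P3 4.983, P4 1.087, P5 1.552, P6 1.675, P7 1.342.
Jefferson allocation: P1 2, P2 24, P3 5, P4 1, P5 1, P6 1, P7 1.
P2 has quota 22.407 (lower 22, upper 23) but receives 24 — outside the quota interval.

P2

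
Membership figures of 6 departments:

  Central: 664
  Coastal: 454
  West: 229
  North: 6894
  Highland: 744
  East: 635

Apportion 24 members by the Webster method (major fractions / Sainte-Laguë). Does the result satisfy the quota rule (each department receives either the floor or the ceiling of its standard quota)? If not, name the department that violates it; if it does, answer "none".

Standard quotas: Central 1.657, Coastal 1.133, West 0.571, North 17.199, Highland 1.856, East 1.584.
Webster allocation: Central 2, Coastal 1, West 1, North 16, Highland 2, East 2.
North has quota 17.199 (lower 17, upper 18) but receives 16 — outside the quota interval.

North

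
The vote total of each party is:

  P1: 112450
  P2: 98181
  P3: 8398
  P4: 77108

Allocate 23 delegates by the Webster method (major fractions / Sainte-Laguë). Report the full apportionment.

Standard divisor 296137/23 ≈ 12875.522; standard quotas: P1 8.734, P2 7.625, P3 0.652, P4 5.989.
Rounding to the nearest integer gives 9, 8, 1, 6 = 24 seats, so the divisor must be adjusted.
With modified divisor 13160: modified quotas P1 8.545, P2 7.461, P3 0.638, P4 5.859.
Rounding to the nearest integer: P1 9, P2 7, P3 1, P4 6 (total 23).

P1: 9, P2: 7, P3: 1, P4: 6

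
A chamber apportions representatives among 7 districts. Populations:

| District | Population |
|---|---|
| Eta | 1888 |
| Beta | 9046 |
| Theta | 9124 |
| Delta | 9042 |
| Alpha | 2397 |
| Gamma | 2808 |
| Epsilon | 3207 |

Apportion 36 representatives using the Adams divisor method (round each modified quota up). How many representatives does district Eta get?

Standard divisor 37512/36 ≈ 1042; standard quotas: Eta 1.812, Beta 8.681, Theta 8.756, Delta 8.678, Alpha 2.300, Gamma 2.695, Epsilon 3.078.
Rounding up gives 2, 9, 9, 9, 3, 3, 4 = 39 seats, so the divisor must be adjusted.
With modified divisor 1136: modified quotas Eta 1.662, Beta 7.963, Theta 8.032, Delta 7.960, Alpha 2.110, Gamma 2.472, Epsilon 2.823.
Rounding up: Eta 2, Beta 8, Theta 9, Delta 8, Alpha 3, Gamma 3, Epsilon 3 (total 36).
Eta receives 2.

2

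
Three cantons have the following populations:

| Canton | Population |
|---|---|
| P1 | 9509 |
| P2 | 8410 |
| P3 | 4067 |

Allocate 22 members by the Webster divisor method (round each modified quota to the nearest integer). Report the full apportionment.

P1 10, P2 8, P3 4

Standard divisor 21986/22 ≈ 999.364; standard quotas: P1 9.515, P2 8.415, P3 4.070.
Rounding to the nearest integer gives P1 10, P2 8, P3 4 — total 22, matching the house size, so no adjustment is needed.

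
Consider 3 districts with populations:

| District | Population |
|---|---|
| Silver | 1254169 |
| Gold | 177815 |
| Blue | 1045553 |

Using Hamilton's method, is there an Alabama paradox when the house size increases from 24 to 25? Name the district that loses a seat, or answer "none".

At 24 seats: Silver 12, Gold 2, Blue 10.
At 25 seats: Silver 13, Gold 2, Blue 10.
No district's allocation decreased.

none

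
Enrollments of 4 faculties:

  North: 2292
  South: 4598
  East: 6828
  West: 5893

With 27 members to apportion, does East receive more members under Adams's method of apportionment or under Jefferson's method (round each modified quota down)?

Adams: North 3, South 7, East 9, West 8.
Jefferson: North 3, South 6, East 10, West 8.
East gets 9 under Adams and 10 under Jefferson.

Jefferson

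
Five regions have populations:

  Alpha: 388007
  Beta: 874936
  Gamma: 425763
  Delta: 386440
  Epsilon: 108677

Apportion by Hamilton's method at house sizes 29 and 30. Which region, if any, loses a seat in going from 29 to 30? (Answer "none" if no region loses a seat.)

At 29 seats: Alpha 5, Beta 12, Gamma 6, Delta 5, Epsilon 1.
At 30 seats: Alpha 5, Beta 12, Gamma 6, Delta 5, Epsilon 2.
No region's allocation decreased.

none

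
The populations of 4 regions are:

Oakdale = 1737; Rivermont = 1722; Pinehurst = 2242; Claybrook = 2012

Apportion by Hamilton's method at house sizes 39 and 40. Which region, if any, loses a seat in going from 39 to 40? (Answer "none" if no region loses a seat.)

none

At 39 seats: Oakdale 9, Rivermont 9, Pinehurst 11, Claybrook 10.
At 40 seats: Oakdale 9, Rivermont 9, Pinehurst 12, Claybrook 10.
No region's allocation decreased.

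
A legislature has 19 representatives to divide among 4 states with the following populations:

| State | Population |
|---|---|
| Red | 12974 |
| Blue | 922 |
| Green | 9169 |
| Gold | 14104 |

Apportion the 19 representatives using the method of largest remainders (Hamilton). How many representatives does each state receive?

Total 37169; standard divisor 37169/19 ≈ 1956.263.
Standard quotas: Red 6.6320, Blue 0.4713, Green 4.6870, Gold 7.2097.
Lower quotas: Red 6, Blue 0, Green 4, Gold 7 (sum 17, leaving 2 seats).
Remainders in descending order: Green 0.6870, Red 0.6320, Blue 0.4713, Gold 0.2097.
Largest remainders: Green, Red receive the extra seats.

Red 7, Blue 0, Green 5, Gold 7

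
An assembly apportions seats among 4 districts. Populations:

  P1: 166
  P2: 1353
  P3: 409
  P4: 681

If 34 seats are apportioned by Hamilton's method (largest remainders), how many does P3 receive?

5

Total 2609; standard divisor 2609/34 ≈ 76.735.
Standard quotas: P1 2.163, P2 17.632, P3 5.330, P4 8.875.
Lower quotas: P1 2, P2 17, P3 5, P4 8 (sum 32, leaving 2 seats).
Remainders in descending order: P4 0.875, P2 0.632, P3 0.330, P1 0.163.
Largest remainders: P4, P2 receive the extra seats.
P3 receives 5.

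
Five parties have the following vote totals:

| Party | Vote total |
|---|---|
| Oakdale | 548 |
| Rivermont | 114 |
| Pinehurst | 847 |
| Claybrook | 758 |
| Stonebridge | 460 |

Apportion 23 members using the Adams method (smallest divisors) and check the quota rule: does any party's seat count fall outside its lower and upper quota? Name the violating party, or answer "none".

Standard quotas: Oakdale 4.622, Rivermont 0.961, Pinehurst 7.144, Claybrook 6.393, Stonebridge 3.880.
Adams allocation: Oakdale 5, Rivermont 1, Pinehurst 7, Claybrook 6, Stonebridge 4.
Every allocation lies between the lower and upper quota.

none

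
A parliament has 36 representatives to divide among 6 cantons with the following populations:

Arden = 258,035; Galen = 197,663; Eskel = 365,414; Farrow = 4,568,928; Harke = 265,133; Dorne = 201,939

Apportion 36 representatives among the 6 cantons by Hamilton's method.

Standard divisor: 5857112 ÷ 36 ≈ 162697.556.
Standard quotas: Arden 1.5860, Galen 1.2149, Eskel 2.2460, Farrow 28.0823, Harke 1.6296, Dorne 1.2412.
Lower quotas: Arden 1, Galen 1, Eskel 2, Farrow 28, Harke 1, Dorne 1 (sum 34, leaving 2 seats).
Remainders in descending order: Harke 0.6296, Arden 0.5860, Eskel 0.2460, Dorne 0.2412, Galen 0.2149, Farrow 0.0823.
Largest remainders: Harke, Arden receive the extra seats.

Arden 2; Galen 1; Eskel 2; Farrow 28; Harke 2; Dorne 1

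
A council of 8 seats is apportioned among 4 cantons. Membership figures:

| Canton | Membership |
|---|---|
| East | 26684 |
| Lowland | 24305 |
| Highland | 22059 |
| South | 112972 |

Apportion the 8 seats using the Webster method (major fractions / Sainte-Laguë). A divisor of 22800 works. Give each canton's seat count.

With modified divisor 22800: modified quotas East 1.170, Lowland 1.066, Highland 0.968, South 4.955.
Rounding to the nearest integer: East 1, Lowland 1, Highland 1, South 5 (total 8).

East 1; Lowland 1; Highland 1; South 5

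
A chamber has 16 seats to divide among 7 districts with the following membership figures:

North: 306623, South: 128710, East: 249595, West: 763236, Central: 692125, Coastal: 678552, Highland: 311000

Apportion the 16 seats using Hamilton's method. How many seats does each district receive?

North=2; South=1; East=1; West=4; Central=3; Coastal=3; Highland=2

Total 3129841; standard divisor 3129841/16 ≈ 195615.062.
Standard quotas: North 1.5675, South 0.6580, East 1.2759, West 3.9017, Central 3.5382, Coastal 3.4688, Highland 1.5899.
Lower quotas: North 1, South 0, East 1, West 3, Central 3, Coastal 3, Highland 1 (sum 12, leaving 4 seats).
Remainders in descending order: West 0.9017, South 0.6580, Highland 0.5899, North 0.5675, Central 0.5382, Coastal 0.4688, East 0.2759.
The surplus seats go to West, South, Highland, North.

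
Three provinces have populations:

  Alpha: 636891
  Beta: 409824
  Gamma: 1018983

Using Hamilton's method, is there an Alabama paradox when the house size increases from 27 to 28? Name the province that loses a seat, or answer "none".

At 27 seats: Alpha 8, Beta 6, Gamma 13.
At 28 seats: Alpha 9, Beta 5, Gamma 14.
Beta drops from 6 to 5.

Beta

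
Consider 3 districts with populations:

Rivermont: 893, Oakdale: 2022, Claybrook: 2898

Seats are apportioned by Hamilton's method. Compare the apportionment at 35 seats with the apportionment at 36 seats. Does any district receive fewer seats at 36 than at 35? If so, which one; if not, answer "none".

At 35 seats: Rivermont 5, Oakdale 12, Claybrook 18.
At 36 seats: Rivermont 6, Oakdale 12, Claybrook 18.
No district's allocation decreased.

none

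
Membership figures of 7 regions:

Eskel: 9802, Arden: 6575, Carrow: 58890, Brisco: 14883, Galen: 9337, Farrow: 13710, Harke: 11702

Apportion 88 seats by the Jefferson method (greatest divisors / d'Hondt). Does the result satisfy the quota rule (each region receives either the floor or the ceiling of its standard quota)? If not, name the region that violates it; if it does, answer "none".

Carrow

Standard quotas: Eskel 6.906, Arden 4.633, Carrow 41.492, Brisco 10.486, Galen 6.579, Farrow 9.660, Harke 8.245.
Jefferson allocation: Eskel 7, Arden 4, Carrow 43, Brisco 10, Galen 6, Farrow 10, Harke 8.
Carrow has quota 41.492 (lower 41, upper 42) but receives 43 — outside the quota interval.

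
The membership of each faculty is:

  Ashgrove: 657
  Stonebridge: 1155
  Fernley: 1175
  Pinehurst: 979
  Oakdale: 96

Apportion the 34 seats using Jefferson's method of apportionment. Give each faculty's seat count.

Ashgrove=6; Stonebridge=10; Fernley=10; Pinehurst=8; Oakdale=0

Standard divisor 4062/34 ≈ 119.471; standard quotas: Ashgrove 5.499, Stonebridge 9.668, Fernley 9.835, Pinehurst 8.194, Oakdale 0.804.
Rounding down gives 5, 9, 9, 8, 0 = 31 seats, so the divisor must be adjusted.
With modified divisor 109.1: modified quotas Ashgrove 6.022, Stonebridge 10.587, Fernley 10.770, Pinehurst 8.973, Oakdale 0.880.
Rounding down: Ashgrove 6, Stonebridge 10, Fernley 10, Pinehurst 8, Oakdale 0 (total 34).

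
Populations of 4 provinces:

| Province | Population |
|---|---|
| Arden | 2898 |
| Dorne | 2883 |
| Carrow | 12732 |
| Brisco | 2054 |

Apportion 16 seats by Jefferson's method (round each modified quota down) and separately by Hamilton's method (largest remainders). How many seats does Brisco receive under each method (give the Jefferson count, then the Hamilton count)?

Jefferson: Arden 2, Dorne 2, Carrow 11, Brisco 1.
Hamilton: Arden 2, Dorne 2, Carrow 10, Brisco 2.
Brisco gets 1 under Jefferson and 2 under Hamilton.

1 and 2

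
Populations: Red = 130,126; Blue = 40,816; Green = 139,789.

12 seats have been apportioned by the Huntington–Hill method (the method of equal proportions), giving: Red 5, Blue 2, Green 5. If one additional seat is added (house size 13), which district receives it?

Green

Priority for the next seat is population ÷ (√(s·(s+1))).
Priorities: Red 23757.649, Blue 16663.062, Green 25521.863.
Highest priority: Green.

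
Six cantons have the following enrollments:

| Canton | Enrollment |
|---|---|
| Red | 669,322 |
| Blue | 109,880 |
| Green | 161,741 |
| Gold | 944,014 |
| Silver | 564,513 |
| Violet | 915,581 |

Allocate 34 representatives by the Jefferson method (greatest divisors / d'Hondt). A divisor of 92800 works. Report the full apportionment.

With modified divisor 92800: modified quotas Red 7.213, Blue 1.184, Green 1.743, Gold 10.173, Silver 6.083, Violet 9.866.
Rounding down: Red 7, Blue 1, Green 1, Gold 10, Silver 6, Violet 9 (total 34).

Red 7, Blue 1, Green 1, Gold 10, Silver 6, Violet 9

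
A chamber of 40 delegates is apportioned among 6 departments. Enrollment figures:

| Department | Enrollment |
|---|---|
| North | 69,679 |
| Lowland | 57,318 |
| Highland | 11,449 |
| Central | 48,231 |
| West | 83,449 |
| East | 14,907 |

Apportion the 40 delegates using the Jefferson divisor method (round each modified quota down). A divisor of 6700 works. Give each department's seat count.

With modified divisor 6700: modified quotas North 10.400, Lowland 8.555, Highland 1.709, Central 7.199, West 12.455, East 2.225.
Rounding down: North 10, Lowland 8, Highland 1, Central 7, West 12, East 2 (total 40).

North 10, Lowland 8, Highland 1, Central 7, West 12, East 2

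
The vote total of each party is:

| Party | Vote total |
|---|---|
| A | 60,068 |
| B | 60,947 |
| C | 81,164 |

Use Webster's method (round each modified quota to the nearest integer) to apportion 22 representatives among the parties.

A=6, B=7, C=9

Standard divisor 202179/22 ≈ 9189.955; standard quotas: A 6.536, B 6.632, C 8.832.
Rounding to the nearest integer gives 7, 7, 9 = 23 seats, so the divisor must be adjusted.
With modified divisor 9300: modified quotas A 6.459, B 6.553, C 8.727.
Rounding to the nearest integer: A 6, B 7, C 9 (total 22).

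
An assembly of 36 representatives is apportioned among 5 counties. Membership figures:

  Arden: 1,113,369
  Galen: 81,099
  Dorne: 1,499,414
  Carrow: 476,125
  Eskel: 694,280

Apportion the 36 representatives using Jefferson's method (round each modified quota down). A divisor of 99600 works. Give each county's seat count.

With modified divisor 99600: modified quotas Arden 11.178, Galen 0.814, Dorne 15.054, Carrow 4.780, Eskel 6.971.
Rounding down: Arden 11, Galen 0, Dorne 15, Carrow 4, Eskel 6 (total 36).

Arden 11, Galen 0, Dorne 15, Carrow 4, Eskel 6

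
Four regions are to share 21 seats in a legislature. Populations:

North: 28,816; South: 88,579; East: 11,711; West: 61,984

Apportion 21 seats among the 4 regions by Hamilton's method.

Standard divisor: 191090 ÷ 21 ≈ 9099.524.
Standard quotas: North 3.1668, South 9.7345, East 1.2870, West 6.8118.
Lower quotas: North 3, South 9, East 1, West 6 (sum 19, leaving 2 seats).
Remainders in descending order: West 0.8118, South 0.7345, East 0.2870, North 0.1668.
Largest remainders: West, South receive the extra seats.

North=3; South=10; East=1; West=7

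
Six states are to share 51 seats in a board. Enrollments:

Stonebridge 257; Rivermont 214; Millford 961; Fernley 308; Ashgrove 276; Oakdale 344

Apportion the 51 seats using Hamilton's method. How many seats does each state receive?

Stonebridge 5, Rivermont 5, Millford 21, Fernley 7, Ashgrove 6, Oakdale 7

Standard divisor: 2360 ÷ 51 ≈ 46.275.
Standard quotas: Stonebridge 5.554, Rivermont 4.625, Millford 20.767, Fernley 6.656, Ashgrove 5.964, Oakdale 7.434.
Lower quotas: Stonebridge 5, Rivermont 4, Millford 20, Fernley 6, Ashgrove 5, Oakdale 7 (sum 47, leaving 4 seats).
Remainders in descending order: Ashgrove 0.964, Millford 0.767, Fernley 0.656, Rivermont 0.625, Stonebridge 0.554, Oakdale 0.434.
Largest remainders: Ashgrove, Millford, Fernley, Rivermont receive the extra seats.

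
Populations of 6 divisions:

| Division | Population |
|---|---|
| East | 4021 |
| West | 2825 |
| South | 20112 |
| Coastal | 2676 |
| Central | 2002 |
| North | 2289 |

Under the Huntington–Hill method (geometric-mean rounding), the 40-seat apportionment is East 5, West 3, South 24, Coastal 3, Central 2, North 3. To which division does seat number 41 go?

Priority for the next seat is population ÷ (√(s·(s+1))).
Priorities: East 734.131, West 815.507, South 821.069, Coastal 772.495, Central 817.313, North 660.777.
Highest priority: South.

South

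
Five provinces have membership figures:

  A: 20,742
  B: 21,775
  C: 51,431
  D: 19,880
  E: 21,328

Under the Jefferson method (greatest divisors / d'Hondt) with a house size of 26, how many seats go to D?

Standard divisor 135156/26 ≈ 5198.308; standard quotas: A 3.990, B 4.189, C 9.894, D 3.824, E 4.103.
Rounding down gives 3, 4, 9, 3, 4 = 23 seats, so the divisor must be adjusted.
With modified divisor 4800: modified quotas A 4.321, B 4.536, C 10.715, D 4.142, E 4.443.
Rounding down: A 4, B 4, C 10, D 4, E 4 (total 26).
D receives 4.

4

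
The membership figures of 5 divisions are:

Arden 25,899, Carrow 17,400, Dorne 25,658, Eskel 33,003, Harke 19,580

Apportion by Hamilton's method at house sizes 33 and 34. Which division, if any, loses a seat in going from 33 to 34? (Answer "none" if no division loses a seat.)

none

At 33 seats: Arden 7, Carrow 5, Dorne 7, Eskel 9, Harke 5.
At 34 seats: Arden 7, Carrow 5, Dorne 7, Eskel 9, Harke 6.
No division's allocation decreased.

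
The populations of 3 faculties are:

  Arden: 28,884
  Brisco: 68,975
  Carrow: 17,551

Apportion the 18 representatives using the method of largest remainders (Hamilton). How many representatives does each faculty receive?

Total 115410; standard divisor 115410/18 ≈ 6411.667.
Standard quotas: Arden 4.5049, Brisco 10.7577, Carrow 2.7374.
Lower quotas: Arden 4, Brisco 10, Carrow 2 (sum 16, leaving 2 seats).
Remainders in descending order: Brisco 0.7577, Carrow 0.7374, Arden 0.5049.
The surplus seats go to Brisco, Carrow.

Arden: 4, Brisco: 11, Carrow: 3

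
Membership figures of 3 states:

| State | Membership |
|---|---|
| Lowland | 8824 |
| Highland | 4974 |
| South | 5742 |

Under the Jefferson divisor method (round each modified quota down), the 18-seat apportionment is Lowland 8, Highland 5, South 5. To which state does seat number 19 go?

Lowland

Priority for the next seat is population ÷ (current seats + 1).
Priorities: Lowland 980.444, Highland 829.000, South 957.000.
Highest priority: Lowland.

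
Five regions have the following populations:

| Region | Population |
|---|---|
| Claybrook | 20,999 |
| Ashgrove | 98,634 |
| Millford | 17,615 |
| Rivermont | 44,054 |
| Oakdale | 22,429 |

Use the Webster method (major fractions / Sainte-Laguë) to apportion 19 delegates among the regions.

Claybrook=2; Ashgrove=9; Millford=2; Rivermont=4; Oakdale=2

Standard divisor 203731/19 ≈ 10722.684; standard quotas: Claybrook 1.958, Ashgrove 9.199, Millford 1.643, Rivermont 4.108, Oakdale 2.092.
Rounding to the nearest integer gives Claybrook 2, Ashgrove 9, Millford 2, Rivermont 4, Oakdale 2 — total 19, matching the house size, so no adjustment is needed.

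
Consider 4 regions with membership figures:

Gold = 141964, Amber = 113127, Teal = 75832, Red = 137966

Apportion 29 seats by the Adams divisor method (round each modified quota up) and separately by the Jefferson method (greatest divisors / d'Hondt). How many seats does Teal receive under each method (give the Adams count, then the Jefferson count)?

5 and 4

Adams: Gold 9, Amber 7, Teal 5, Red 8.
Jefferson: Gold 9, Amber 7, Teal 4, Red 9.
Teal gets 5 under Adams and 4 under Jefferson.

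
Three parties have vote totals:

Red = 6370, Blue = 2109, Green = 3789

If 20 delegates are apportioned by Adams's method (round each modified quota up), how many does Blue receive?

Standard divisor 12268/20 ≈ 613.4; standard quotas: Red 10.385, Blue 3.438, Green 6.177.
Rounding up gives 11, 4, 7 = 22 seats, so the divisor must be adjusted.
With modified divisor 670: modified quotas Red 9.507, Blue 3.148, Green 5.655.
Rounding up: Red 10, Blue 4, Green 6 (total 20).
Blue receives 4.

4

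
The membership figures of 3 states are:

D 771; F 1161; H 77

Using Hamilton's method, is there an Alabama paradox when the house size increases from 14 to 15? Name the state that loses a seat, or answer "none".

At 14 seats: D 5, F 8, H 1.
At 15 seats: D 6, F 9, H 0.
H drops from 1 to 0.

H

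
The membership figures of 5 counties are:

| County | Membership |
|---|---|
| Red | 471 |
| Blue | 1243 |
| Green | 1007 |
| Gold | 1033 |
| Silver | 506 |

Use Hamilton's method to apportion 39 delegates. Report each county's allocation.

Red=4, Blue=11, Green=9, Gold=10, Silver=5

The standard divisor is 4260/39 ≈ 109.231.
Standard quotas: Red 4.312, Blue 11.380, Green 9.219, Gold 9.457, Silver 4.632.
Lower quotas: Red 4, Blue 11, Green 9, Gold 9, Silver 4 (sum 37, leaving 2 seats).
Remainders in descending order: Silver 0.632, Gold 0.457, Blue 0.380, Red 0.312, Green 0.219.
Largest remainders: Silver, Gold receive the extra seats.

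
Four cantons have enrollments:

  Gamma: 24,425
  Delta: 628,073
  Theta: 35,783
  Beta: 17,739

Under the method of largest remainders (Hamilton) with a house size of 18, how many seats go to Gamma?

The standard divisor is 706020/18 ≈ 39223.333.
Standard quotas: Gamma 0.6227, Delta 16.0127, Theta 0.9123, Beta 0.4523.
Lower quotas: Gamma 0, Delta 16, Theta 0, Beta 0 (sum 16, leaving 2 seats).
Remainders in descending order: Theta 0.9123, Gamma 0.6227, Beta 0.4523, Delta 0.0127.
The surplus seats go to Theta, Gamma.
Gamma receives 1.

1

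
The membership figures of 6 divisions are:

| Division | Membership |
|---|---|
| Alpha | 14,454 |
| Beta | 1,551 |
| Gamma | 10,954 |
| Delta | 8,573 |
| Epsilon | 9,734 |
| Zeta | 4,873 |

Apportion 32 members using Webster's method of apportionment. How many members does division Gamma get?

7

Standard divisor 50139/32 ≈ 1566.844; standard quotas: Alpha 9.225, Beta 0.990, Gamma 6.991, Delta 5.472, Epsilon 6.212, Zeta 3.110.
Rounding to the nearest integer gives 9, 1, 7, 5, 6, 3 = 31 seats, so the divisor must be adjusted.
With modified divisor 1540: modified quotas Alpha 9.386, Beta 1.007, Gamma 7.113, Delta 5.567, Epsilon 6.321, Zeta 3.164.
Rounding to the nearest integer: Alpha 9, Beta 1, Gamma 7, Delta 6, Epsilon 6, Zeta 3 (total 32).
Gamma receives 7.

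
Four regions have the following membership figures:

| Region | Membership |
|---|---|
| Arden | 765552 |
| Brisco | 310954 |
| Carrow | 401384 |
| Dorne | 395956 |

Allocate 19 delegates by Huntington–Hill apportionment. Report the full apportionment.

With divisor 96261: modified quotas Arden 7.953, Brisco 3.230, Carrow 4.170, Dorne 4.113.
Geometric-mean thresholds: Arden √(7·8)=7.483, Brisco √(3·4)=3.464, Carrow √(4·5)=4.472, Dorne √(4·5)=4.472.
Each quota rounded against its threshold gives Arden 8, Brisco 3, Carrow 4, Dorne 4 (total 19).

Arden 8, Brisco 3, Carrow 4, Dorne 4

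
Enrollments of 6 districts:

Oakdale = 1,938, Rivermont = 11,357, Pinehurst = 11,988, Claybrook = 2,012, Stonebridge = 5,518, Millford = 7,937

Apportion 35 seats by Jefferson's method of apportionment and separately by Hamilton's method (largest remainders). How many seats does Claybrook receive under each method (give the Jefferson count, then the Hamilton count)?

1 and 2

Jefferson: Oakdale 1, Rivermont 10, Pinehurst 11, Claybrook 1, Stonebridge 5, Millford 7.
Hamilton: Oakdale 1, Rivermont 10, Pinehurst 10, Claybrook 2, Stonebridge 5, Millford 7.
Claybrook gets 1 under Jefferson and 2 under Hamilton.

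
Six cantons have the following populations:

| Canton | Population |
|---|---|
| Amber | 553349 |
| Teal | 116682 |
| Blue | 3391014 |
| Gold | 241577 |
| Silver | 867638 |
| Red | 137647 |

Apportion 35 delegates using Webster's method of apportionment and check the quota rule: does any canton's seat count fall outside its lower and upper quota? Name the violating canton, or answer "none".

Blue

Standard quotas: Amber 3.649, Teal 0.769, Blue 22.360, Gold 1.593, Silver 5.721, Red 0.908.
Webster allocation: Amber 4, Teal 1, Blue 21, Gold 2, Silver 6, Red 1.
Blue has quota 22.360 (lower 22, upper 23) but receives 21 — outside the quota interval.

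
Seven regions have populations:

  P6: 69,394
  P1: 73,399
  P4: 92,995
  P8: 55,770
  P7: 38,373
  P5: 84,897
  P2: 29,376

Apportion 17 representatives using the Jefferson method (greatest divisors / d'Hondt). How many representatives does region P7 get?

1

Standard divisor 444204/17 ≈ 26129.647; standard quotas: P6 2.656, P1 2.809, P4 3.559, P8 2.134, P7 1.469, P5 3.249, P2 1.124.
Rounding down gives 2, 2, 3, 2, 1, 3, 1 = 14 seats, so the divisor must be adjusted.
With modified divisor 22200: modified quotas P6 3.126, P1 3.306, P4 4.189, P8 2.512, P7 1.729, P5 3.824, P2 1.323.
Rounding down: P6 3, P1 3, P4 4, P8 2, P7 1, P5 3, P2 1 (total 17).
P7 receives 1.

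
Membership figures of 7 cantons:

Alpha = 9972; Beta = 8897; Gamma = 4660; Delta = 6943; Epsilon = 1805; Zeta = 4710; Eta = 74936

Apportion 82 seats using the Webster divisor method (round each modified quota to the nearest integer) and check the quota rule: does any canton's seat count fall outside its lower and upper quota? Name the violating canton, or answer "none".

Standard quotas: Alpha 7.306, Beta 6.518, Gamma 3.414, Delta 5.087, Epsilon 1.322, Zeta 3.451, Eta 54.902.
Webster allocation: Alpha 7, Beta 7, Gamma 3, Delta 5, Epsilon 1, Zeta 3, Eta 56.
Eta has quota 54.902 (lower 54, upper 55) but receives 56 — outside the quota interval.

Eta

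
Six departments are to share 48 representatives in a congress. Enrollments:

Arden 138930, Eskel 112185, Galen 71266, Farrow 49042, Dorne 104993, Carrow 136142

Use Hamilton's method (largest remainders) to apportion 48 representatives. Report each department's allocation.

Total 612558; standard divisor 612558/48 ≈ 12761.625.
Standard quotas: Arden 10.8865, Eskel 8.7908, Galen 5.5844, Farrow 3.8429, Dorne 8.2272, Carrow 10.6681.
Lower quotas: Arden 10, Eskel 8, Galen 5, Farrow 3, Dorne 8, Carrow 10 (sum 44, leaving 4 seats).
Remainders in descending order: Arden 0.8865, Farrow 0.8429, Eskel 0.7908, Carrow 0.6681, Galen 0.5844, Dorne 0.2272.
Largest remainders: Arden, Farrow, Eskel, Carrow receive the extra seats.

Arden=11, Eskel=9, Galen=5, Farrow=4, Dorne=8, Carrow=11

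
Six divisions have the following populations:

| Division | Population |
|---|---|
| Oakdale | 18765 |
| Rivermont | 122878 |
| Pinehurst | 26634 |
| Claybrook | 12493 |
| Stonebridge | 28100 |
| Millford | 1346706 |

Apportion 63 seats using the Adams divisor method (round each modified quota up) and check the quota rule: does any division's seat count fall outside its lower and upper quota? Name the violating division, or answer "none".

Standard quotas: Oakdale 0.760, Rivermont 4.976, Pinehurst 1.079, Claybrook 0.506, Stonebridge 1.138, Millford 54.541.
Adams allocation: Oakdale 1, Rivermont 5, Pinehurst 2, Claybrook 1, Stonebridge 2, Millford 52.
Millford has quota 54.541 (lower 54, upper 55) but receives 52 — outside the quota interval.

Millford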